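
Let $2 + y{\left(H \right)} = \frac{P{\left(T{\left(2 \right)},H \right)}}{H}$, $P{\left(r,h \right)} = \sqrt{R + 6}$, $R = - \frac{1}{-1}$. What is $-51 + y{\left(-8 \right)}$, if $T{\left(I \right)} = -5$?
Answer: $-53 - \frac{\sqrt{7}}{8} \approx -53.331$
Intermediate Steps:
$R = 1$ ($R = \left(-1\right) \left(-1\right) = 1$)
$P{\left(r,h \right)} = \sqrt{7}$ ($P{\left(r,h \right)} = \sqrt{1 + 6} = \sqrt{7}$)
$y{\left(H \right)} = -2 + \frac{\sqrt{7}}{H}$
$-51 + y{\left(-8 \right)} = -51 - \left(2 - \frac{\sqrt{7}}{-8}\right) = -51 - \left(2 - \sqrt{7} \left(- \frac{1}{8}\right)\right) = -51 - \left(2 + \frac{\sqrt{7}}{8}\right) = -53 - \frac{\sqrt{7}}{8}$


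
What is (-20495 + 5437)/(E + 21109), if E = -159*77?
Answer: -7529/4433 ≈ -1.6984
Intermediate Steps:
E = -12243
(-20495 + 5437)/(E + 21109) = (-20495 + 5437)/(-12243 + 21109) = -15058/8866 = -15058*1/8866 = -7529/4433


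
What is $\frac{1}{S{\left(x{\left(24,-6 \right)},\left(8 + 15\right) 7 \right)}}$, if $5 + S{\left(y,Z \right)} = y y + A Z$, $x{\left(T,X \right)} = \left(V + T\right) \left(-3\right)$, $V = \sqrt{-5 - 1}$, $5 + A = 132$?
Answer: $- \frac{i}{- 25572 i + 432 \sqrt{6}} \approx 3.9038 \cdot 10^{-5} - 1.6154 \cdot 10^{-6} i$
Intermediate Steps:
$A = 127$ ($A = -5 + 132 = 127$)
$V = i \sqrt{6}$ ($V = \sqrt{-6} = i \sqrt{6} \approx 2.4495 i$)
$x{\left(T,X \right)} = - 3 T - 3 i \sqrt{6}$ ($x{\left(T,X \right)} = \left(i \sqrt{6} + T\right) \left(-3\right) = \left(T + i \sqrt{6}\right) \left(-3\right) = - 3 T - 3 i \sqrt{6}$)
$S{\left(y,Z \right)} = -5 + y^{2} + 127 Z$ ($S{\left(y,Z \right)} = -5 + \left(y y + 127 Z\right) = -5 + \left(y^{2} + 127 Z\right) = -5 + y^{2} + 127 Z$)
$\frac{1}{S{\left(x{\left(24,-6 \right)},\left(8 + 15\right) 7 \right)}} = \frac{1}{-5 + \left(\left(-3\right) 24 - 3 i \sqrt{6}\right)^{2} + 127 \left(8 + 15\right) 7} = \frac{1}{-5 + \left(-72 - 3 i \sqrt{6}\right)^{2} + 127 \cdot 23 \cdot 7} = \frac{1}{-5 + \left(-72 - 3 i \sqrt{6}\right)^{2} + 127 \cdot 161} = \frac{1}{-5 + \left(-72 - 3 i \sqrt{6}\right)^{2} + 20447} = \frac{1}{20442 + \left(-72 - 3 i \sqrt{6}\right)^{2}}$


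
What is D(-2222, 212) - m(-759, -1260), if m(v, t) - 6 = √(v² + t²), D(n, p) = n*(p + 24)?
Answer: -524398 - 3*√240409 ≈ -5.2587e+5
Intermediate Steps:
D(n, p) = n*(24 + p)
m(v, t) = 6 + √(t² + v²) (m(v, t) = 6 + √(v² + t²) = 6 + √(t² + v²))
D(-2222, 212) - m(-759, -1260) = -2222*(24 + 212) - (6 + √((-1260)² + (-759)²)) = -2222*236 - (6 + √(1587600 + 576081)) = -524392 - (6 + √2163681) = -524392 - (6 + 3*√240409) = -524392 + (-6 - 3*√240409) = -524398 - 3*√240409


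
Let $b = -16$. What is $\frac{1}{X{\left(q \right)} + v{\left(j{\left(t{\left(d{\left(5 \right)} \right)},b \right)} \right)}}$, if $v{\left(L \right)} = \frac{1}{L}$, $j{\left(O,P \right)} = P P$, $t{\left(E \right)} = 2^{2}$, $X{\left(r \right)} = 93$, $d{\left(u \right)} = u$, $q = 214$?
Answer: $\frac{256}{23809} \approx 0.010752$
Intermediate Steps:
$t{\left(E \right)} = 4$
$j{\left(O,P \right)} = P^{2}$
$\frac{1}{X{\left(q \right)} + v{\left(j{\left(t{\left(d{\left(5 \right)} \right)},b \right)} \right)}} = \frac{1}{93 + \frac{1}{\left(-16\right)^{2}}} = \frac{1}{93 + \frac{1}{256}} = \frac{1}{\frac{23809}{256}} = \frac{256}{23809}$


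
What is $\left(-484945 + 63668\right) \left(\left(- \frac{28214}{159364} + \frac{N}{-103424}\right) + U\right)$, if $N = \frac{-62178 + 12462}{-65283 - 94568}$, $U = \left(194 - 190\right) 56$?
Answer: $- \frac{913335590704206325239}{9686302009088} \approx -9.4291 \cdot 10^{7}$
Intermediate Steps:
$U = 224$ ($U = 4 \cdot 56 = 224$)
$N = \frac{49716}{159851}$ ($N = - \frac{49716}{-159851} = \left(-49716\right) \left(- \frac{1}{159851}\right) = \frac{49716}{159851} \approx 0.31101$)
$\left(-484945 + 63668\right) \left(\left(- \frac{28214}{159364} + \frac{N}{-103424}\right) + U\right) = \left(-484945 + 63668\right) \left(\left(- \frac{28214}{159364} + \frac{49716}{159851 \left(-103424\right)}\right) + 224\right) = - 421277 \left(\left(\left(-28214\right) \frac{1}{159364} + \frac{49716}{159851} \left(- \frac{1}{103424}\right)\right) + 224\right) = - 421277 \left(\left(- \frac{14107}{79682} - \frac{12429}{4133107456}\right) + 224\right) = - 421277 \left(- \frac{29153368624685}{164667134154496} + 224\right) = \left(-421277\right) \frac{36856284681982419}{164667134154496} = - \frac{913335590704206325239}{9686302009088}$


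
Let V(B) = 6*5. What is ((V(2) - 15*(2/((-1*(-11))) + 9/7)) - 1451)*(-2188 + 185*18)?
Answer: -126889904/77 ≈ -1.6479e+6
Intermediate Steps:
V(B) = 30
((V(2) - 15*(2/((-1*(-11))) + 9/7)) - 1451)*(-2188 + 185*18) = ((30 - 15*(2/((-1*(-11))) + 9/7)) - 1451)*(-2188 + 185*18) = ((30 - 15*(2/11 + 9*(⅐))) - 1451)*(-2188 + 3330) = ((30 - 15*(2*(1/11) + 9/7)) - 1451)*1142 = ((30 - 15*(2/11 + 9/7)) - 1451)*1142 = ((30 - 15*113/77) - 1451)*1142 = ((30 - 1695/77) - 1451)*1142 = (615/77 - 1451)*1142 = -111112/77*1142 = -126889904/77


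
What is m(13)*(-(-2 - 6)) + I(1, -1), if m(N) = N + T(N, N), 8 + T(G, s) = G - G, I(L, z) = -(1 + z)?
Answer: 40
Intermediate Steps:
I(L, z) = -1 - z
T(G, s) = -8 (T(G, s) = -8 + (G - G) = -8 + 0 = -8)
m(N) = -8 + N (m(N) = N - 8 = -8 + N)
m(13)*(-(-2 - 6)) + I(1, -1) = (-8 + 13)*(-(-2 - 6)) + (-1 - 1*(-1)) = 5*(-1*(-8)) + (-1 + 1) = 5*8 + 0 = 40 + 0 = 40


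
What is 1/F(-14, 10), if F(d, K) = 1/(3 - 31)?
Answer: -28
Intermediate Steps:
F(d, K) = -1/28 (F(d, K) = 1/(-28) = -1/28)
1/F(-14, 10) = 1/(-1/28) = -28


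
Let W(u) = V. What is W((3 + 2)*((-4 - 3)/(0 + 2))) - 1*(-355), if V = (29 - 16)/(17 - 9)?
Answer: 2853/8 ≈ 356.63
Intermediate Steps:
V = 13/8 ≈ 1.6250
W(u) = 13/8
W((3 + 2)*((-4 - 3)/(0 + 2))) - 1*(-355) = 13/8 - 1*(-355) = 13/8 + 355 = 2853/8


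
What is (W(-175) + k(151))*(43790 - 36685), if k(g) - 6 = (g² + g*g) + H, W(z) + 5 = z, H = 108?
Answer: 323533280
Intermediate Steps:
W(z) = -5 + z
k(g) = 114 + 2*g² (k(g) = 6 + ((g² + g*g) + 108) = 6 + ((g² + g²) + 108) = 6 + (2*g² + 108) = 6 + (108 + 2*g²) = 114 + 2*g²)
(W(-175) + k(151))*(43790 - 36685) = ((-5 - 175) + (114 + 2*151²))*(43790 - 36685) = (-180 + (114 + 2*22801))*7105 = (-180 + (114 + 45602))*7105 = (-180 + 45716)*7105 = 45536*7105 = 323533280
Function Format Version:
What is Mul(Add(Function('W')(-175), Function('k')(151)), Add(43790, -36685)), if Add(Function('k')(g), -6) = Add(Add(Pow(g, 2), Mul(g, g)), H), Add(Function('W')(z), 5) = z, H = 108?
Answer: 323533280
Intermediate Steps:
Function('W')(z) = Add(-5, z)
Function('k')(g) = Add(114, Mul(2, Pow(g, 2))) (Function('k')(g) = Add(6, Add(Add(Pow(g, 2), Mul(g, g)), 108)) = Add(6, Add(Add(Pow(g, 2), Pow(g, 2)), 108)) = Add(6, Add(Mul(2, Pow(g, 2)), 108)) = Add(6, Add(108, Mul(2, Pow(g, 2)))) = Add(114, Mul(2, Pow(g, 2))))
Mul(Add(Function('W')(-175), Function('k')(151)), Add(43790, -36685)) = Mul(Add(Add(-5, -175), Add(114, Mul(2, Pow(151, 2)))), Add(43790, -36685)) = Mul(Add(-180, Add(114, Mul(2, 22801))), 7105) = Mul(Add(-180, Add(114, 45602)), 7105) = Mul(Add(-180, 45716), 7105) = Mul(45536, 7105) = 323533280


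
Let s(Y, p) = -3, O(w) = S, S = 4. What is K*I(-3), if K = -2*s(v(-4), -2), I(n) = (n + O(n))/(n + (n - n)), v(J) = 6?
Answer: -2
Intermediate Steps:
O(w) = 4
I(n) = (4 + n)/n (I(n) = (n + 4)/(n + (n - n)) = (4 + n)/(n + 0) = (4 + n)/n)
K = 6 (K = -2*(-3) = 6)
K*I(-3) = 6*((4 - 3)/(-3)) = 6*(-⅓*1) = 6*(-⅓) = -2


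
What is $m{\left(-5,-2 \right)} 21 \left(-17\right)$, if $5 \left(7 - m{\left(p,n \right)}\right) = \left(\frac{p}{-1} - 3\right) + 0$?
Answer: $- \frac{11781}{5} \approx -2356.2$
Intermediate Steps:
$m{\left(p,n \right)} = \frac{38}{5} + \frac{p}{5}$ ($m{\left(p,n \right)} = 7 - \frac{\left(\frac{p}{-1} - 3\right) + 0}{5} = 7 - \frac{\left(p \left(-1\right) - 3\right) + 0}{5} = 7 - \frac{\left(- p - 3\right) + 0}{5} = 7 - \frac{\left(-3 - p\right) + 0}{5} = 7 - \frac{-3 - p}{5} = 7 + \left(\frac{3}{5} + \frac{p}{5}\right) = \frac{38}{5} + \frac{p}{5}$)
$m{\left(-5,-2 \right)} 21 \left(-17\right) = \left(\frac{38}{5} + \frac{1}{5} \left(-5\right)\right) 21 \left(-17\right) = \left(\frac{38}{5} - 1\right) 21 \left(-17\right) = \frac{33}{5} \cdot 21 \left(-17\right) = \frac{693}{5} \left(-17\right) = - \frac{11781}{5}$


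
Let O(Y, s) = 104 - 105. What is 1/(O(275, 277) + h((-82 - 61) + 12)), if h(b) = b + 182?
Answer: 1/50 ≈ 0.020000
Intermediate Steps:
O(Y, s) = -1
h(b) = 182 + b
1/(O(275, 277) + h((-82 - 61) + 12)) = 1/(-1 + (182 + ((-82 - 61) + 12))) = 1/(-1 + (182 + (-143 + 12))) = 1/(-1 + (182 - 131)) = 1/(-1 + 51) = 1/50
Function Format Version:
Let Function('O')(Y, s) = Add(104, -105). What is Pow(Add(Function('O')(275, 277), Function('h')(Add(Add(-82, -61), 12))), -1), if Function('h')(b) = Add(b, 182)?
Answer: Rational(1, 50) ≈ 0.020000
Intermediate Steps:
Function('O')(Y, s) = -1
Function('h')(b) = Add(182, b)
Pow(Add(Function('O')(275, 277), Function('h')(Add(Add(-82, -61), 12))), -1) = Pow(Add(-1, Add(182, Add(Add(-82, -61), 12))), -1) = Pow(Add(-1, Add(182, Add(-143, 12))), -1) = Pow(Add(-1, Add(182, -131)), -1) = Pow(Add(-1, 51), -1) = Pow(50, -1) = Rational(1, 50)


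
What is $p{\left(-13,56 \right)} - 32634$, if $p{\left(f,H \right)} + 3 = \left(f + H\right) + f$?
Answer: $-32607$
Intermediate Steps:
$p{\left(f,H \right)} = -3 + H + 2 f$ ($p{\left(f,H \right)} = -3 + \left(\left(f + H\right) + f\right) = -3 + \left(\left(H + f\right) + f\right) = -3 + \left(H + 2 f\right) = -3 + H + 2 f$)
$p{\left(-13,56 \right)} - 32634 = \left(-3 + 56 + 2 \left(-13\right)\right) - 32634 = \left(-3 + 56 - 26\right) - 32634 = 27 - 32634 = -32607$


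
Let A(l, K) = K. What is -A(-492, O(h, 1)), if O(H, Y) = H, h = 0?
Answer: 0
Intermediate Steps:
-A(-492, O(h, 1)) = -1*0 = 0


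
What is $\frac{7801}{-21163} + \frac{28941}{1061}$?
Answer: $\frac{604201522}{22453943} \approx 26.908$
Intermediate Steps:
$\frac{7801}{-21163} + \frac{28941}{1061} = 7801 \left(- \frac{1}{21163}\right) + 28941 \cdot \frac{1}{1061} = - \frac{7801}{21163} + \frac{28941}{1061} = \frac{604201522}{22453943}$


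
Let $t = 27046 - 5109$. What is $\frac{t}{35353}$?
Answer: $\frac{21937}{35353} \approx 0.62051$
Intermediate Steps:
$t = 21937$
$\frac{t}{35353} = \frac{21937}{35353}$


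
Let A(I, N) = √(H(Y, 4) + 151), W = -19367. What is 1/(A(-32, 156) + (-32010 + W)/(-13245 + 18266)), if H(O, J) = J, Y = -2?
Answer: 257963917/1268022226 + 25210441*√155/1268022226 ≈ 0.45096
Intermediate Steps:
A(I, N) = √155 (A(I, N) = √(4 + 151) = √155)
1/(A(-32, 156) + (-32010 + W)/(-13245 + 18266)) = 1/(√155 + (-32010 - 19367)/(-13245 + 18266)) = 1/(√155 - 51377/5021) = 1/(-51377/5021 + √155)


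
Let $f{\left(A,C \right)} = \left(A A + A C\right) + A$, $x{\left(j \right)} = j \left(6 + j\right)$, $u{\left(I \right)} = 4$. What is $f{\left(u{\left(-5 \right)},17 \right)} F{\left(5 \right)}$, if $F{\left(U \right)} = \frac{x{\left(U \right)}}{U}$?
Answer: $968$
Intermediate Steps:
$F{\left(U \right)} = 6 + U$ ($F{\left(U \right)} = \frac{U \left(6 + U\right)}{U} = 6 + U$)
$f{\left(A,C \right)} = A + A^{2} + A C$ ($f{\left(A,C \right)} = \left(A^{2} + A C\right) + A = A + A^{2} + A C$)
$f{\left(u{\left(-5 \right)},17 \right)} F{\left(5 \right)} = 4 \left(1 + 4 + 17\right) \left(6 + 5\right) = 4 \cdot 22 \cdot 11 = 88 \cdot 11 = 968$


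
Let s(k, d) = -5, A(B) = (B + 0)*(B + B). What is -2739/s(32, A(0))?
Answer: 2739/5 ≈ 547.80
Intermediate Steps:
A(B) = 2*B² (A(B) = B*(2*B) = 2*B²)
-2739/s(32, A(0)) = -2739/(-5) = -2739*(-⅕) = 2739/5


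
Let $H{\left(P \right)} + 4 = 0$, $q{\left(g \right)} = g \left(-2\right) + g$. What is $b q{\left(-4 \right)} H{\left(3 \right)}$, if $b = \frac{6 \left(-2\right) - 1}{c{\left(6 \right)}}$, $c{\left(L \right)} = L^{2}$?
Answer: $\frac{52}{9} \approx 5.7778$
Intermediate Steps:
$q{\left(g \right)} = - g$ ($q{\left(g \right)} = - 2 g + g = - g$)
$H{\left(P \right)} = -4$ ($H{\left(P \right)} = -4 + 0 = -4$)
$b = - \frac{13}{36}$ ($b = \frac{6 \left(-2\right) - 1}{6^{2}} = \frac{-12 - 1}{36} = \left(-13\right) \frac{1}{36} = - \frac{13}{36} \approx -0.36111$)
$b q{\left(-4 \right)} H{\left(3 \right)} = - \frac{13 \left(\left(-1\right) \left(-4\right)\right)}{36} \left(-4\right) = \left(- \frac{13}{36}\right) 4 \left(-4\right) = \left(- \frac{13}{9}\right) \left(-4\right) = \frac{52}{9}$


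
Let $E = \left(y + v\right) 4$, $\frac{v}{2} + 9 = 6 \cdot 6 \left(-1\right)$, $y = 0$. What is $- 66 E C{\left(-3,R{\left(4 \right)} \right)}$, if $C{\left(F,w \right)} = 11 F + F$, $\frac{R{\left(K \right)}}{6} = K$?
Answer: $-855360$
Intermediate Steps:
$R{\left(K \right)} = 6 K$
$C{\left(F,w \right)} = 12 F$
$v = -90$ ($v = -18 + 2 \cdot 6 \cdot 6 \left(-1\right) = -18 + 2 \cdot 36 \left(-1\right) = -18 + 2 \left(-36\right) = -18 - 72 = -90$)
$E = -360$ ($E = \left(0 - 90\right) 4 = \left(-90\right) 4 = -360$)
$- 66 E C{\left(-3,R{\left(4 \right)} \right)} = \left(-66\right) \left(-360\right) 12 \left(-3\right) = 23760 \left(-36\right) = -855360$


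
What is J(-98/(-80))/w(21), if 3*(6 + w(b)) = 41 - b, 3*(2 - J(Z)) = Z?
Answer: 191/80 ≈ 2.3875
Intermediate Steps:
J(Z) = 2 - Z/3
w(b) = 23/3 - b/3 (w(b) = -6 + (41 - b)/3 = -6 + (41/3 - b/3) = 23/3 - b/3)
J(-98/(-80))/w(21) = (2 - (-98)/(3*(-80)))/(23/3 - ⅓*21) = (2 - (-98)*(-1)/(3*80))/(23/3 - 7) = (2 - ⅓*49/40)/(⅔) = (2 - 49/120)*(3/2) = (191/120)*(3/2) = 191/80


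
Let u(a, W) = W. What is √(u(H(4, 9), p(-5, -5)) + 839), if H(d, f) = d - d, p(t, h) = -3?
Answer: 2*√209 ≈ 28.914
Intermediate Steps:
H(d, f) = 0
√(u(H(4, 9), p(-5, -5)) + 839) = √(-3 + 839) = √836 = 2*√209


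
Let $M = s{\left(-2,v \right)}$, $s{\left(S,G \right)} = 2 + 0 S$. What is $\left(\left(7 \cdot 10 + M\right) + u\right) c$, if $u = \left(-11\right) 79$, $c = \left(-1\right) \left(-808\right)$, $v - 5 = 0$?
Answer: $-643976$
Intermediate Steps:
$v = 5$ ($v = 5 + 0 = 5$)
$s{\left(S,G \right)} = 2$ ($s{\left(S,G \right)} = 2 + 0 = 2$)
$M = 2$
$c = 808$
$u = -869$
$\left(\left(7 \cdot 10 + M\right) + u\right) c = \left(\left(7 \cdot 10 + 2\right) - 869\right) 808 = \left(\left(70 + 2\right) - 869\right) 808 = \left(72 - 869\right) 808 = \left(-797\right) 808 = -643976$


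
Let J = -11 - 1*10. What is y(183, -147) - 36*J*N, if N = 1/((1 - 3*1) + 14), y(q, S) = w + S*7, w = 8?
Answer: -958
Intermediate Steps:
y(q, S) = 8 + 7*S (y(q, S) = 8 + S*7 = 8 + 7*S)
J = -21 (J = -11 - 10 = -21)
N = 1/12 (N = 1/((1 - 3) + 14) = 1/(-2 + 14) = 1/12 ≈ 0.083333)
y(183, -147) - 36*J*N = (8 + 7*(-147)) - 36*(-21)/12 = (8 - 1029) - (-756)/12 = -1021 - 1*(-63) = -1021 + 63 = -958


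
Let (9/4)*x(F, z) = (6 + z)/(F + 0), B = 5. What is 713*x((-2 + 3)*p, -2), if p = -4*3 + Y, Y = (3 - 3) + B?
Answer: -11408/63 ≈ -181.08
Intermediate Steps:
Y = 5 (Y = (3 - 3) + 5 = 0 + 5 = 5)
p = -7 (p = -4*3 + 5 = -12 + 5 = -7)
x(F, z) = 4*(6 + z)/(9*F) (x(F, z) = 4*((6 + z)/(F + 0))/9 = 4*((6 + z)/F)/9 = 4*(6 + z)/(9*F))
713*x((-2 + 3)*p, -2) = 713*(4*(6 - 2)/(9*(((-2 + 3)*(-7))))) = 713*((4/9)*4/(1*(-7))) = 713*((4/9)*4/(-7)) = 713*((4/9)*(-⅐)*4) = 713*(-16/63) = -11408/63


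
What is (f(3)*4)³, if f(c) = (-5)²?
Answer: 1000000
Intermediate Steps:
f(c) = 25
(f(3)*4)³ = (25*4)³ = 100³ = 1000000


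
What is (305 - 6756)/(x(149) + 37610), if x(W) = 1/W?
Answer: -961199/5603891 ≈ -0.17152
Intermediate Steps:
(305 - 6756)/(x(149) + 37610) = (305 - 6756)/(1/149 + 37610) = -6451/(1/149 + 37610) = -6451/5603891/149 = -6451*149/5603891 = -961199/5603891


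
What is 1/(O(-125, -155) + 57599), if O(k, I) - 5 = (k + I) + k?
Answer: 1/57199 ≈ 1.7483e-5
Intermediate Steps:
O(k, I) = 5 + I + 2*k (O(k, I) = 5 + ((k + I) + k) = 5 + ((I + k) + k) = 5 + (I + 2*k) = 5 + I + 2*k)
1/(O(-125, -155) + 57599) = 1/((5 - 155 + 2*(-125)) + 57599) = 1/((5 - 155 - 250) + 57599) = 1/(-400 + 57599) = 1/57199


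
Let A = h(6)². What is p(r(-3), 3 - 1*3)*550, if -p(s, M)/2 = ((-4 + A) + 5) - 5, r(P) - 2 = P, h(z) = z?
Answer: -35200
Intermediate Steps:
r(P) = 2 + P
A = 36 (A = 6² = 36)
p(s, M) = -64 (p(s, M) = -2*(((-4 + 36) + 5) - 5) = -2*((32 + 5) - 5) = -2*(37 - 5) = -2*32 = -64)
p(r(-3), 3 - 1*3)*550 = -64*550 = -35200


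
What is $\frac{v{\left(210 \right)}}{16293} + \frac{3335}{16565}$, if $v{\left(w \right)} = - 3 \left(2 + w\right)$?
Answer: $\frac{2920121}{17992903} \approx 0.16229$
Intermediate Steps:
$v{\left(w \right)} = -6 - 3 w$
$\frac{v{\left(210 \right)}}{16293} + \frac{3335}{16565} = \frac{-6 - 630}{16293} + \frac{3335}{16565} = \left(-6 - 630\right) \frac{1}{16293} + 3335 \cdot \frac{1}{16565} = \left(-636\right) \frac{1}{16293} + \frac{667}{3313} = - \frac{212}{5431} + \frac{667}{3313} = \frac{2920121}{17992903}$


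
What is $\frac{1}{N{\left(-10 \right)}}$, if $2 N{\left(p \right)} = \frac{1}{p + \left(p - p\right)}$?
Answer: $-20$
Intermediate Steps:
$N{\left(p \right)} = \frac{1}{2 p}$ ($N{\left(p \right)} = \frac{1}{2 \left(p + \left(p - p\right)\right)} = \frac{1}{2 \left(p + 0\right)} = \frac{1}{2 p}$)
$\frac{1}{N{\left(-10 \right)}} = \frac{1}{\frac{1}{2} \frac{1}{-10}} = \frac{1}{\frac{1}{2} \left(- \frac{1}{10}\right)} = \frac{1}{- \frac{1}{20}} = -20$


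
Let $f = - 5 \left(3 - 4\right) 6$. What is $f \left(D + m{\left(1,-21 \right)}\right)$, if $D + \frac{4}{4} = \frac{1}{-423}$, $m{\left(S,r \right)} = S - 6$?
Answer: $- \frac{25390}{141} \approx -180.07$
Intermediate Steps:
$m{\left(S,r \right)} = -6 + S$
$D = - \frac{424}{423}$ ($D = -1 + \frac{1}{-423} = -1 - \frac{1}{423} = - \frac{424}{423} \approx -1.0024$)
$f = 30$ ($f = \left(-5\right) \left(-1\right) 6 = 5 \cdot 6 = 30$)
$f \left(D + m{\left(1,-21 \right)}\right) = 30 \left(- \frac{424}{423} + \left(-6 + 1\right)\right) = 30 \left(- \frac{424}{423} - 5\right) = 30 \left(- \frac{2539}{423}\right) = - \frac{25390}{141}$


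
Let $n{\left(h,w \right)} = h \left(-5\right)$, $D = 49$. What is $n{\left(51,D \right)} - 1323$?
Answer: $-1578$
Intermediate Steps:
$n{\left(h,w \right)} = - 5 h$
$n{\left(51,D \right)} - 1323 = \left(-5\right) 51 - 1323 = -255 - 1323 = -1578$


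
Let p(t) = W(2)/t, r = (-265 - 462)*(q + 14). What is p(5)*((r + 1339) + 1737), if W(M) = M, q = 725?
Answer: -1068354/5 ≈ -2.1367e+5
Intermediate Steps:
r = -537253 (r = (-265 - 462)*(725 + 14) = -727*739 = -537253)
p(t) = 2/t
p(5)*((r + 1339) + 1737) = (2/5)*((-537253 + 1339) + 1737) = (2*(⅕))*(-535914 + 1737) = (⅖)*(-534177) = -1068354/5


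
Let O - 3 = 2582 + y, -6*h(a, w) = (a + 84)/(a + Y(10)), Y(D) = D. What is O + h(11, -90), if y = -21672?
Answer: -2405057/126 ≈ -19088.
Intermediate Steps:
h(a, w) = -(84 + a)/(6*(10 + a)) (h(a, w) = -(a + 84)/(6*(a + 10)) = -(84 + a)/(6*(10 + a)))
O = -19087 (O = 3 + (2582 - 21672) = 3 - 19090 = -19087)
O + h(11, -90) = -19087 + (-84 - 1*11)/(6*(10 + 11)) = -19087 + (1/6)*(-84 - 11)/21 = -19087 + (1/6)*(1/21)*(-95) = -19087 - 95/126 = -2405057/126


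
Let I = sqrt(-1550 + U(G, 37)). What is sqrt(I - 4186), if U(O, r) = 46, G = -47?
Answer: sqrt(-4186 + 4*I*sqrt(94)) ≈ 0.2997 + 64.7*I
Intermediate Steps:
I = 4*I*sqrt(94) (I = sqrt(-1550 + 46) = sqrt(-1504) = 4*I*sqrt(94) ≈ 38.781*I)
sqrt(I - 4186) = sqrt(4*I*sqrt(94) - 4186) = sqrt(-4186 + 4*I*sqrt(94))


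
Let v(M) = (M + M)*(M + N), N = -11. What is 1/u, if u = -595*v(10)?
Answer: 1/11900 ≈ 8.4034e-5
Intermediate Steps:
v(M) = 2*M*(-11 + M) (v(M) = (M + M)*(M - 11) = (2*M)*(-11 + M) = 2*M*(-11 + M))
u = 11900 (u = -1190*10*(-11 + 10) = -1190*10*(-1) = -595*(-20) = 11900)
1/u = 1/11900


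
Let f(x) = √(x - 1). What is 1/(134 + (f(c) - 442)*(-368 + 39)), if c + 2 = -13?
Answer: 9097/1324194785 + 329*I/5296779140 ≈ 6.8698e-6 + 6.2113e-8*I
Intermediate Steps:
c = -15 (c = -2 - 13 = -15)
f(x) = √(-1 + x)
1/(134 + (f(c) - 442)*(-368 + 39)) = 1/(134 + (√(-1 - 15) - 442)*(-368 + 39)) = 1/(134 + (√(-16) - 442)*(-329)) = 1/(134 + (4*I - 442)*(-329)) = 1/(134 + (-442 + 4*I)*(-329)) = 1/(134 + (145418 - 1316*I)) = 1/(145552 - 1316*I) = (145552 + 1316*I)/21187116560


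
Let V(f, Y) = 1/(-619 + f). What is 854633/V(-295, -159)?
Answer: -781134562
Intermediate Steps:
854633/V(-295, -159) = 854633/(1/(-619 - 295)) = 854633/(1/(-914)) = 854633/(-1/914) = 854633*(-914) = -781134562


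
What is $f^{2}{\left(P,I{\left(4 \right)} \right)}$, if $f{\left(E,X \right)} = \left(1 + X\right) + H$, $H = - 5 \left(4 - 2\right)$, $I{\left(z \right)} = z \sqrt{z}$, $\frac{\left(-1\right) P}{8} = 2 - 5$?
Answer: $1$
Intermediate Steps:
$P = 24$ ($P = - 8 \left(2 - 5\right) = \left(-8\right) \left(-3\right) = 24$)
$I{\left(z \right)} = z^{\frac{3}{2}}$
$H = -10$ ($H = \left(-5\right) 2 = -10$)
$f{\left(E,X \right)} = -9 + X$ ($f{\left(E,X \right)} = \left(1 + X\right) - 10 = -9 + X$)
$f^{2}{\left(P,I{\left(4 \right)} \right)} = \left(-9 + 4^{\frac{3}{2}}\right)^{2} = \left(-9 + 8\right)^{2} = \left(-1\right)^{2} = 1$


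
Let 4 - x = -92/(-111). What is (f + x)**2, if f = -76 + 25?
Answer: 28185481/12321 ≈ 2287.6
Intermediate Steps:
x = 352/111 (x = 4 - (-92)/(-111) = 4 - (-92)*(-1)/111 = 4 - 1*92/111 = 4 - 92/111 = 352/111 ≈ 3.1712)
f = -51
(f + x)**2 = (-51 + 352/111)**2 = (-5309/111)**2 = 28185481/12321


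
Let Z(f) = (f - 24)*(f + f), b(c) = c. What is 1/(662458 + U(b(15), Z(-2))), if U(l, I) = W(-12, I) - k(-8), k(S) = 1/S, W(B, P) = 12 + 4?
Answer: 8/5299793 ≈ 1.5095e-6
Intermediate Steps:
W(B, P) = 16
Z(f) = 2*f*(-24 + f) (Z(f) = (-24 + f)*(2*f) = 2*f*(-24 + f))
U(l, I) = 129/8 (U(l, I) = 16 - 1/(-8) = 16 - 1*(-⅛) = 16 + ⅛ = 129/8)
1/(662458 + U(b(15), Z(-2))) = 1/(662458 + 129/8) = 1/(5299793/8) = 8/5299793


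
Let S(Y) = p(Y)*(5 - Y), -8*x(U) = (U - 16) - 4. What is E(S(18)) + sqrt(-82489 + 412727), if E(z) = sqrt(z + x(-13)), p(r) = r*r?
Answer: sqrt(330238) + 7*I*sqrt(1374)/4 ≈ 574.66 + 64.868*I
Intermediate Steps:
x(U) = 5/2 - U/8 (x(U) = -((U - 16) - 4)/8 = -((-16 + U) - 4)/8 = -(-20 + U)/8 = 5/2 - U/8)
p(r) = r**2
S(Y) = Y**2*(5 - Y)
E(z) = sqrt(33/8 + z) (E(z) = sqrt(z + (5/2 - 1/8*(-13))) = sqrt(z + (5/2 + 13/8)) = sqrt(z + 33/8) = sqrt(33/8 + z))
E(S(18)) + sqrt(-82489 + 412727) = sqrt(66 + 16*(18**2*(5 - 1*18)))/4 + sqrt(-82489 + 412727) = sqrt(66 + 16*(324*(5 - 18)))/4 + sqrt(330238) = sqrt(66 + 16*(324*(-13)))/4 + sqrt(330238) = sqrt(66 + 16*(-4212))/4 + sqrt(330238) = sqrt(66 - 67392)/4 + sqrt(330238) = sqrt(-67326)/4 + sqrt(330238) = (7*I*sqrt(1374))/4 + sqrt(330238) = 7*I*sqrt(1374)/4 + sqrt(330238) = sqrt(330238) + 7*I*sqrt(1374)/4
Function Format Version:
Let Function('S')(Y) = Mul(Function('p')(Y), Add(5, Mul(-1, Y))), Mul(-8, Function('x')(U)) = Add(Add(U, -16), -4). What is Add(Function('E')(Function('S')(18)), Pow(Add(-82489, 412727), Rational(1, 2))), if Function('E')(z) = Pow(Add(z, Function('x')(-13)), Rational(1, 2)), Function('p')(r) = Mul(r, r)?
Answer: Add(Pow(330238, Rational(1, 2)), Mul(Rational(7, 4), I, Pow(1374, Rational(1, 2)))) ≈ Add(574.66, Mul(64.868, I))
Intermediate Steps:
Function('x')(U) = Add(Rational(5, 2), Mul(Rational(-1, 8), U)) (Function('x')(U) = Mul(Rational(-1, 8), Add(Add(U, -16), -4)) = Mul(Rational(-1, 8), Add(Add(-16, U), -4)) = Mul(Rational(-1, 8), Add(-20, U)) = Add(Rational(5, 2), Mul(Rational(-1, 8), U)))
Function('p')(r) = Pow(r, 2)
Function('S')(Y) = Mul(Pow(Y, 2), Add(5, Mul(-1, Y)))
Function('E')(z) = Pow(Add(Rational(33, 8), z), Rational(1, 2)) (Function('E')(z) = Pow(Add(z, Add(Rational(5, 2), Mul(Rational(-1, 8), -13))), Rational(1, 2)) = Pow(Add(z, Add(Rational(5, 2), Rational(13, 8))), Rational(1, 2)) = Pow(Add(z, Rational(33, 8)), Rational(1, 2)) = Pow(Add(Rational(33, 8), z), Rational(1, 2)))
Add(Function('E')(Function('S')(18)), Pow(Add(-82489, 412727), Rational(1, 2))) = Add(Mul(Rational(1, 4), Pow(Add(66, Mul(16, Mul(Pow(18, 2), Add(5, Mul(-1, 18))))), Rational(1, 2))), Pow(Add(-82489, 412727), Rational(1, 2))) = Add(Mul(Rational(1, 4), Pow(Add(66, Mul(16, Mul(324, Add(5, -18)))), Rational(1, 2))), Pow(330238, Rational(1, 2))) = Add(Mul(Rational(1, 4), Pow(Add(66, Mul(16, Mul(324, -13))), Rational(1, 2))), Pow(330238, Rational(1, 2))) = Add(Mul(Rational(1, 4), Pow(Add(66, Mul(16, -4212)), Rational(1, 2))), Pow(330238, Rational(1, 2))) = Add(Mul(Rational(1, 4), Pow(Add(66, -67392), Rational(1, 2))), Pow(330238, Rational(1, 2))) = Add(Mul(Rational(1, 4), Pow(-67326, Rational(1, 2))), Pow(330238, Rational(1, 2))) = Add(Mul(Rational(1, 4), Mul(7, I, Pow(1374, Rational(1, 2)))), Pow(330238, Rational(1, 2))) = Add(Mul(Rational(7, 4), I, Pow(1374, Rational(1, 2))), Pow(330238, Rational(1, 2))) = Add(Pow(330238, Rational(1, 2)), Mul(Rational(7, 4), I, Pow(1374, Rational(1, 2))))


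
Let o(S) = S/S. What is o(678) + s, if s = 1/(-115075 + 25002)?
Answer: 90072/90073 ≈ 0.99999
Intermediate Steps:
o(S) = 1
s = -1/90073 (s = 1/(-90073) = -1/90073 ≈ -1.1102e-5)
o(678) + s = 1 - 1/90073 = 90072/90073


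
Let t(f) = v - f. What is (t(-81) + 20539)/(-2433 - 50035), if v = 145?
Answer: -20765/52468 ≈ -0.39576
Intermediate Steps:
t(f) = 145 - f
(t(-81) + 20539)/(-2433 - 50035) = ((145 - 1*(-81)) + 20539)/(-2433 - 50035) = ((145 + 81) + 20539)/(-52468) = (226 + 20539)*(-1/52468) = 20765*(-1/52468) = -20765/52468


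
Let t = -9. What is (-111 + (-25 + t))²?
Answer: 21025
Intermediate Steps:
(-111 + (-25 + t))² = (-111 + (-25 - 9))² = (-111 - 34)² = (-145)² = 21025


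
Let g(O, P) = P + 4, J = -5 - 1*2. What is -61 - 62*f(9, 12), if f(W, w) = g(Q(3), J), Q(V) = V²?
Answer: 125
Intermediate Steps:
J = -7 (J = -5 - 2 = -7)
g(O, P) = 4 + P
f(W, w) = -3 (f(W, w) = 4 - 7 = -3)
-61 - 62*f(9, 12) = -61 - 62*(-3) = -61 + 186 = 125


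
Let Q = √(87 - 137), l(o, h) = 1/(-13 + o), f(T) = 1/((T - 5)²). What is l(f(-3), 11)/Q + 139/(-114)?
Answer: -139/114 + 32*I*√2/4155 ≈ -1.2193 + 0.010892*I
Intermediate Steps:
f(T) = (-5 + T)⁻² (f(T) = 1/((-5 + T)²) = (-5 + T)⁻²)
Q = 5*I*√2 (Q = √(-50) = 5*I*√2 ≈ 7.0711*I)
l(f(-3), 11)/Q + 139/(-114) = 1/((-13 + (-5 - 3)⁻²)*((5*I*√2))) + 139/(-114) = (-I*√2/10)/(-13 + (-8)⁻²) + 139*(-1/114) = (-I*√2/10)/(-13 + 1/64) - 139/114 = (-I*√2/10)/(-831/64) - 139/114 = -(-32)*I*√2/4155 - 139/114 = 32*I*√2/4155 - 139/114 = -139/114 + 32*I*√2/4155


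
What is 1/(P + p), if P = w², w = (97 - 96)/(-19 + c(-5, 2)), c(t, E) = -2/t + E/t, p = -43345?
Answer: -361/15647544 ≈ -2.3071e-5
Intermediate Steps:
w = -1/19 (w = (97 - 96)/(-19 + (-2 + 2)/(-5)) = 1/(-19 - ⅕*0) = 1/(-19 + 0) = 1/(-19) = 1*(-1/19) = -1/19 ≈ -0.052632)
P = 1/361 (P = (-1/19)² = 1/361 ≈ 0.0027701)
1/(P + p) = 1/(1/361 - 43345) = 1/(-15647544/361) = -361/15647544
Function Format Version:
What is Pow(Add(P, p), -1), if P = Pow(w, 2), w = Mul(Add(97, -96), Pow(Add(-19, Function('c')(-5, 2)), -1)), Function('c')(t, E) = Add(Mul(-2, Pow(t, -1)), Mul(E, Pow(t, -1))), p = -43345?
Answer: Rational(-361, 15647544) ≈ -2.3071e-5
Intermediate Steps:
w = Rational(-1, 19) (w = Mul(Add(97, -96), Pow(Add(-19, Mul(Pow(-5, -1), Add(-2, 2))), -1)) = Mul(1, Pow(Add(-19, Mul(Rational(-1, 5), 0)), -1)) = Mul(1, Pow(Add(-19, 0), -1)) = Mul(1, Pow(-19, -1)) = Mul(1, Rational(-1, 19)) = Rational(-1, 19) ≈ -0.052632)
P = Rational(1, 361) (P = Pow(Rational(-1, 19), 2) = Rational(1, 361) ≈ 0.0027701)
Pow(Add(P, p), -1) = Pow(Add(Rational(1, 361), -43345), -1) = Pow(Rational(-15647544, 361), -1) = Rational(-361, 15647544)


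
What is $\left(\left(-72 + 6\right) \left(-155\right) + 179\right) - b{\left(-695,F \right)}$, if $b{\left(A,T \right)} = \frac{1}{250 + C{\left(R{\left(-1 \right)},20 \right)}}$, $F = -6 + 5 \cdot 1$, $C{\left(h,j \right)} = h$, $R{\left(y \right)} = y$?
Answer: $\frac{2591840}{249} \approx 10409.0$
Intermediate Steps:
$F = -1$ ($F = -6 + 5 = -1$)
$b{\left(A,T \right)} = \frac{1}{249}$ ($b{\left(A,T \right)} = \frac{1}{250 - 1} = \frac{1}{249}$)
$\left(\left(-72 + 6\right) \left(-155\right) + 179\right) - b{\left(-695,F \right)} = \left(\left(-72 + 6\right) \left(-155\right) + 179\right) - \frac{1}{249} = \left(\left(-66\right) \left(-155\right) + 179\right) - \frac{1}{249} = \left(10230 + 179\right) - \frac{1}{249} = 10409 - \frac{1}{249} = \frac{2591840}{249}$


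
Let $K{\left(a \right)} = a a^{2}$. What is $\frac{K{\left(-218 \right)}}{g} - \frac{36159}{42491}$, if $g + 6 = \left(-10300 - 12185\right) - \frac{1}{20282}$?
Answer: $\frac{8911979065991567}{19382799215333} \approx 459.79$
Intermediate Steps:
$K{\left(a \right)} = a^{3}$
$g = - \frac{456162463}{20282}$ ($g = -6 - \frac{456040771}{20282} = - \frac{456162463}{20282} \approx -22491.0$)
$\frac{K{\left(-218 \right)}}{g} - \frac{36159}{42491} = \frac{\left(-218\right)^{3}}{- \frac{456162463}{20282}} - \frac{36159}{42491} = \left(-10360232\right) \left(- \frac{20282}{456162463}\right) - \frac{36159}{42491} = \frac{210126225424}{456162463} - \frac{36159}{42491} = \frac{8911979065991567}{19382799215333}$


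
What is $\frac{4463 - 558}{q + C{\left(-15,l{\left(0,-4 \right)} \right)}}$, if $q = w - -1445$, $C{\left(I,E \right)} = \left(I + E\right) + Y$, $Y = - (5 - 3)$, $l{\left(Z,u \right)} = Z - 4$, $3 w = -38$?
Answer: $\frac{11715}{4234} \approx 2.7669$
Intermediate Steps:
$w = - \frac{38}{3}$ ($w = \frac{1}{3} \left(-38\right) = - \frac{38}{3} \approx -12.667$)
$l{\left(Z,u \right)} = -4 + Z$
$Y = -2$ ($Y = \left(-1\right) 2 = -2$)
$C{\left(I,E \right)} = -2 + E + I$ ($C{\left(I,E \right)} = \left(I + E\right) - 2 = \left(E + I\right) - 2 = -2 + E + I$)
$q = \frac{4297}{3}$ ($q = - \frac{38}{3} - -1445 = - \frac{38}{3} + 1445 = \frac{4297}{3} \approx 1432.3$)
$\frac{4463 - 558}{q + C{\left(-15,l{\left(0,-4 \right)} \right)}} = \frac{4463 - 558}{\frac{4297}{3} - 21} = \frac{3905}{\frac{4297}{3} - 21} = \frac{3905}{\frac{4234}{3}} = 3905 \cdot \frac{3}{4234} = \frac{11715}{4234}$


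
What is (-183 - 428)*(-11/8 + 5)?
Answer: -17719/8 ≈ -2214.9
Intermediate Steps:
(-183 - 428)*(-11/8 + 5) = -611*((⅛)*(-11) + 5) = -611*(-11/8 + 5) = -611*29/8 = -17719/8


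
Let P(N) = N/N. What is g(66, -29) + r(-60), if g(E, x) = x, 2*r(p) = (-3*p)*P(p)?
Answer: 61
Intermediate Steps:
P(N) = 1
r(p) = -3*p/2 (r(p) = (-3*p*1)/2 = (-3*p)/2 = -3*p/2)
g(66, -29) + r(-60) = -29 - 3/2*(-60) = -29 + 90 = 61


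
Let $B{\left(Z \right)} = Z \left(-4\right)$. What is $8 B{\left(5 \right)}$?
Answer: $-160$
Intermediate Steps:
$B{\left(Z \right)} = - 4 Z$
$8 B{\left(5 \right)} = 8 \left(\left(-4\right) 5\right) = 8 \left(-20\right) = -160$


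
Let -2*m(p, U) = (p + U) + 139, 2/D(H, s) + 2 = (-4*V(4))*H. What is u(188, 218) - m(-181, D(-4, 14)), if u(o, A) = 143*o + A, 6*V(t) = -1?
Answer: 379131/14 ≈ 27081.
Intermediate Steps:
V(t) = -⅙ (V(t) = (⅙)*(-1) = -⅙)
u(o, A) = A + 143*o
D(H, s) = 2/(-2 + 2*H/3) (D(H, s) = 2/(-2 + (-4*(-⅙))*H) = 2/(-2 + 2*H/3))
m(p, U) = -139/2 - U/2 - p/2 (m(p, U) = -((p + U) + 139)/2 = -((U + p) + 139)/2 = -(139 + U + p)/2 = -139/2 - U/2 - p/2)
u(188, 218) - m(-181, D(-4, 14)) = (218 + 143*188) - (-139/2 - 3/(2*(-3 - 4)) - ½*(-181)) = (218 + 26884) - (-139/2 - 3/(2*(-7)) + 181/2) = 27102 - (-139/2 - 3*(-1)/(2*7) + 181/2) = 27102 - (-139/2 - ½*(-3/7) + 181/2) = 27102 - (-139/2 + 3/14 + 181/2) = 27102 - 1*297/14 = 27102 - 297/14 = 379131/14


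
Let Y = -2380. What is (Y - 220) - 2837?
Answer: -5437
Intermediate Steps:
(Y - 220) - 2837 = (-2380 - 220) - 2837 = -2600 - 2837 = -5437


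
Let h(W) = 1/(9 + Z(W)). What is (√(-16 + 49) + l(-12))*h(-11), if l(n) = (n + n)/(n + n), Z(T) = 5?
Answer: 1/14 + √33/14 ≈ 0.48175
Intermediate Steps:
l(n) = 1 (l(n) = (2*n)/((2*n)) = (2*n)*(1/(2*n)) = 1)
h(W) = 1/14 (h(W) = 1/(9 + 5) = 1/14)
(√(-16 + 49) + l(-12))*h(-11) = (√(-16 + 49) + 1)*(1/14) = (√33 + 1)*(1/14) = (1 + √33)*(1/14) = 1/14 + √33/14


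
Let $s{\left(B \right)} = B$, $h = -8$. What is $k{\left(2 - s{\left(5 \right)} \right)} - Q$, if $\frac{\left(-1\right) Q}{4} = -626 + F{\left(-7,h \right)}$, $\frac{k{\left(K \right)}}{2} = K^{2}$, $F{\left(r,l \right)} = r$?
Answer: $-2514$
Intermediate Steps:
$k{\left(K \right)} = 2 K^{2}$
$Q = 2532$ ($Q = - 4 \left(-626 - 7\right) = \left(-4\right) \left(-633\right) = 2532$)
$k{\left(2 - s{\left(5 \right)} \right)} - Q = 2 \left(2 - 5\right)^{2} - 2532 = 2 \left(-3\right)^{2} - 2532 = 2 \cdot 9 - 2532 = 18 - 2532 = -2514$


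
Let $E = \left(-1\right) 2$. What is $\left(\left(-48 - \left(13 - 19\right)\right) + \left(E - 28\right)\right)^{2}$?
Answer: $5184$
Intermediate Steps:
$E = -2$
$\left(\left(-48 - \left(13 - 19\right)\right) + \left(E - 28\right)\right)^{2} = \left(\left(-48 - \left(13 - 19\right)\right) - 30\right)^{2} = \left(\left(-48 - -6\right) - 30\right)^{2} = \left(\left(-48 + 6\right) - 30\right)^{2} = \left(-42 - 30\right)^{2} = \left(-72\right)^{2} = 5184$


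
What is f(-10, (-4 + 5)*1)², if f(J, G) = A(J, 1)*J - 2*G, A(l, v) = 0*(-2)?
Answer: 4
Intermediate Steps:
A(l, v) = 0
f(J, G) = -2*G (f(J, G) = 0*J - 2*G = 0 - 2*G = -2*G)
f(-10, (-4 + 5)*1)² = (-2*(-4 + 5))² = (-2)² = 4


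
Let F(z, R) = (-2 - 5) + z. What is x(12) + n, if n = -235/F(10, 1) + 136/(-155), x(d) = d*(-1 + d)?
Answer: 24547/465 ≈ 52.789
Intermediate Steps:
F(z, R) = -7 + z
n = -36833/465 (n = -235/(-7 + 10) + 136/(-155) = -235/3 + 136*(-1/155) = -235*⅓ - 136/155 = -235/3 - 136/155 = -36833/465 ≈ -79.211)
x(12) + n = 12*(-1 + 12) - 36833/465 = 12*11 - 36833/465 = 132 - 36833/465 = 24547/465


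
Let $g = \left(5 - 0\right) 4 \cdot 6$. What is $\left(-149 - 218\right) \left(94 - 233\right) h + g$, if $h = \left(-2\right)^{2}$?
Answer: $204172$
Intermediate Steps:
$g = 120$ ($g = \left(5 + 0\right) 4 \cdot 6 = 5 \cdot 4 \cdot 6 = 20 \cdot 6 = 120$)
$h = 4$
$\left(-149 - 218\right) \left(94 - 233\right) h + g = \left(-149 - 218\right) \left(94 - 233\right) 4 + 120 = \left(-367\right) \left(-139\right) 4 + 120 = 51013 \cdot 4 + 120 = 204052 + 120 = 204172$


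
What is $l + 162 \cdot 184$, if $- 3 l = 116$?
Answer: $\frac{89308}{3} \approx 29769.0$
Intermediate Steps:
$l = - \frac{116}{3}$ ($l = \left(- \frac{1}{3}\right) 116 = - \frac{116}{3} \approx -38.667$)
$l + 162 \cdot 184 = - \frac{116}{3} + 162 \cdot 184 = - \frac{116}{3} + 29808 = \frac{89308}{3}$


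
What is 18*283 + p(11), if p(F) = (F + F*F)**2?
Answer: 22518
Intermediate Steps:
p(F) = (F + F**2)**2
18*283 + p(11) = 18*283 + 11**2*(1 + 11)**2 = 5094 + 121*12**2 = 5094 + 121*144 = 5094 + 17424 = 22518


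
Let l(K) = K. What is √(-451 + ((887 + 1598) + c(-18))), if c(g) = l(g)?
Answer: 12*√14 ≈ 44.900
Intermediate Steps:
c(g) = g
√(-451 + ((887 + 1598) + c(-18))) = √(-451 + ((887 + 1598) - 18)) = √(-451 + (2485 - 18)) = √(-451 + 2467) = √2016 = 12*√14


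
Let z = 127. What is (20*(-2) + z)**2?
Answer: 7569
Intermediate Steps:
(20*(-2) + z)**2 = (20*(-2) + 127)**2 = (-40 + 127)**2 = 87**2 = 7569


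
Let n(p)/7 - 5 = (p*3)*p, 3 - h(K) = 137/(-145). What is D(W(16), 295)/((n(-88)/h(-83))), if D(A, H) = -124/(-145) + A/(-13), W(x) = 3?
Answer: 51788/3419905475 ≈ 1.5143e-5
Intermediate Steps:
D(A, H) = 124/145 - A/13 (D(A, H) = -124*(-1/145) + A*(-1/13) = 124/145 - A/13)
h(K) = 572/145 (h(K) = 3 - 137/(-145) = 3 - 137*(-1)/145 = 3 - 1*(-137/145) = 3 + 137/145 = 572/145)
n(p) = 35 + 21*p**2 (n(p) = 35 + 7*((p*3)*p) = 35 + 7*((3*p)*p) = 35 + 7*(3*p**2) = 35 + 21*p**2)
D(W(16), 295)/((n(-88)/h(-83))) = (124/145 - 1/13*3)/(((35 + 21*(-88)**2)/(572/145))) = (124/145 - 3/13)/(((35 + 21*7744)*(145/572))) = 1177/(1885*(((35 + 162624)*(145/572)))) = 1177/(1885*((162659*(145/572)))) = 1177/(1885*(23585555/572)) = (1177/1885)*(572/23585555) = 51788/3419905475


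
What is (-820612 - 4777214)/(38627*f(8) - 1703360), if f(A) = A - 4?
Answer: 932971/258142 ≈ 3.6142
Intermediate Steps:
f(A) = -4 + A
(-820612 - 4777214)/(38627*f(8) - 1703360) = (-820612 - 4777214)/(38627*(-4 + 8) - 1703360) = -5597826/(38627*4 - 1703360) = -5597826/(154508 - 1703360) = -5597826/(-1548852) = -5597826*(-1/1548852) = 932971/258142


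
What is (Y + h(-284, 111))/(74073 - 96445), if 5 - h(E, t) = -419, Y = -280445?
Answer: 40003/3196 ≈ 12.517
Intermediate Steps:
h(E, t) = 424 (h(E, t) = 5 - 1*(-419) = 5 + 419 = 424)
(Y + h(-284, 111))/(74073 - 96445) = (-280445 + 424)/(74073 - 96445) = -280021/(-22372) = -280021*(-1/22372) = 40003/3196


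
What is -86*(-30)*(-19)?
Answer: -49020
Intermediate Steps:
-86*(-30)*(-19) = 2580*(-19) = -49020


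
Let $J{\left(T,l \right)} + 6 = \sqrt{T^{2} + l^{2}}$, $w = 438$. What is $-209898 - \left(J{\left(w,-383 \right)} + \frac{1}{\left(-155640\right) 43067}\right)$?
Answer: $- \frac{1406895136428959}{6702947880} - \sqrt{338533} \approx -2.1047 \cdot 10^{5}$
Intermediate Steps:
$J{\left(T,l \right)} = -6 + \sqrt{T^{2} + l^{2}}$
$-209898 - \left(J{\left(w,-383 \right)} + \frac{1}{\left(-155640\right) 43067}\right) = -209898 - \left(\left(-6 + \sqrt{438^{2} + \left(-383\right)^{2}}\right) + \frac{1}{\left(-155640\right) 43067}\right) = -209898 - \left(\left(-6 + \sqrt{191844 + 146689}\right) - \frac{1}{6702947880}\right) = -209898 - \left(\left(-6 + \sqrt{338533}\right) - \frac{1}{6702947880}\right) = -209898 - \left(- \frac{40217687281}{6702947880} + \sqrt{338533}\right) = -209898 + \left(\frac{40217687281}{6702947880} - \sqrt{338533}\right) = - \frac{1406895136428959}{6702947880} - \sqrt{338533}$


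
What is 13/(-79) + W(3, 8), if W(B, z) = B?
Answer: 224/79 ≈ 2.8354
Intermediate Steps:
13/(-79) + W(3, 8) = 13/(-79) + 3 = 13*(-1/79) + 3 = -13/79 + 3 = 224/79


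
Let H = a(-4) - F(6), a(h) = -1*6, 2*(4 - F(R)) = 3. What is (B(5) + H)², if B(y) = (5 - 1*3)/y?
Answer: 6561/100 ≈ 65.610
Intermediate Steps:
F(R) = 5/2 (F(R) = 4 - ½*3 = 4 - 3/2 = 5/2)
a(h) = -6
H = -17/2 (H = -6 - 1*5/2 = -6 - 5/2 = -17/2 ≈ -8.5000)
B(y) = 2/y (B(y) = (5 - 3)/y = 2/y)
(B(5) + H)² = (2/5 - 17/2)² = (2*(⅕) - 17/2)² = (⅖ - 17/2)² = (-81/10)² = 6561/100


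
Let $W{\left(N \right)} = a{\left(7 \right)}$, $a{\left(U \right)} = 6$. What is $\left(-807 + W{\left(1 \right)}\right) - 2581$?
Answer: $-3382$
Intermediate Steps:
$W{\left(N \right)} = 6$
$\left(-807 + W{\left(1 \right)}\right) - 2581 = \left(-807 + 6\right) - 2581 = -801 - 2581 = -3382$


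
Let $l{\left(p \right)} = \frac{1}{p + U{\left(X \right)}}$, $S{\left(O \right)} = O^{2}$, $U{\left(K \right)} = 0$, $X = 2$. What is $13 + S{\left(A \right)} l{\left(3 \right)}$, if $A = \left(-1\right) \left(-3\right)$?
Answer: $16$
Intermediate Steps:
$A = 3$
$l{\left(p \right)} = \frac{1}{p}$ ($l{\left(p \right)} = \frac{1}{p + 0} = \frac{1}{p}$)
$13 + S{\left(A \right)} l{\left(3 \right)} = 13 + \frac{3^{2}}{3} = 13 + 9 \cdot \frac{1}{3} = 13 + 3 = 16$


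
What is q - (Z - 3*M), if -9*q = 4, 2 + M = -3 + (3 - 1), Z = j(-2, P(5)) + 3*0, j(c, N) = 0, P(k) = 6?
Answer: -85/9 ≈ -9.4444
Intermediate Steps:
Z = 0 (Z = 0 + 3*0 = 0 + 0 = 0)
M = -3 (M = -2 + (-3 + (3 - 1)) = -2 + (-3 + 2) = -2 - 1 = -3)
q = -4/9 (q = -1/9*4 = -4/9 ≈ -0.44444)
q - (Z - 3*M) = -4/9 - (0 - 3*(-3)) = -4/9 - (0 + 9) = -4/9 - 1*9 = -4/9 - 9 = -85/9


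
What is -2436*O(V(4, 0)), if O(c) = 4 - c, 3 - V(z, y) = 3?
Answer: -9744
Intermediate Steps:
V(z, y) = 0 (V(z, y) = 3 - 1*3 = 3 - 3 = 0)
-2436*O(V(4, 0)) = -2436*(4 - 1*0) = -2436*(4 + 0) = -2436*4 = -21*464 = -9744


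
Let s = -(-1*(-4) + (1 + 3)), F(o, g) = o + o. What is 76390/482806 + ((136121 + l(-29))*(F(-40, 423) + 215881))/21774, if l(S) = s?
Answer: 2363602921620223/1752102974 ≈ 1.3490e+6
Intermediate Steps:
F(o, g) = 2*o
s = -8 (s = -(4 + 4) = -1*8 = -8)
l(S) = -8
76390/482806 + ((136121 + l(-29))*(F(-40, 423) + 215881))/21774 = 76390/482806 + ((136121 - 8)*(2*(-40) + 215881))/21774 = 76390*(1/482806) + (136113*(-80 + 215881))*(1/21774) = 38195/241403 + (136113*215801)*(1/21774) = 38195/241403 + 29373321513*(1/21774) = 38195/241403 + 9791107171/7258 = 2363602921620223/1752102974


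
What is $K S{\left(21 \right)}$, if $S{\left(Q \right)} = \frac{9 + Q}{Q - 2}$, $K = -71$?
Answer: $- \frac{2130}{19} \approx -112.11$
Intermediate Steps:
$S{\left(Q \right)} = \frac{9 + Q}{-2 + Q}$
$K S{\left(21 \right)} = - 71 \frac{9 + 21}{-2 + 21} = - 71 \cdot \frac{1}{19} \cdot 30 = \left(-71\right) \frac{30}{19} = - \frac{2130}{19}$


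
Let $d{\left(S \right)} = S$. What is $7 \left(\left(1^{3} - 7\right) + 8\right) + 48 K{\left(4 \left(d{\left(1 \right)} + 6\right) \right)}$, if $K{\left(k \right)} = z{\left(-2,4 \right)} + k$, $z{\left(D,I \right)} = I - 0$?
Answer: $1550$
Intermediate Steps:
$z{\left(D,I \right)} = I$ ($z{\left(D,I \right)} = I + 0 = I$)
$K{\left(k \right)} = 4 + k$
$7 \left(\left(1^{3} - 7\right) + 8\right) + 48 K{\left(4 \left(d{\left(1 \right)} + 6\right) \right)} = 7 \left(\left(1^{3} - 7\right) + 8\right) + 48 \left(4 + 4 \left(1 + 6\right)\right) = 7 \left(\left(1 - 7\right) + 8\right) + 48 \left(4 + 4 \cdot 7\right) = 7 \left(-6 + 8\right) + 48 \left(4 + 28\right) = 7 \cdot 2 + 48 \cdot 32 = 14 + 1536 = 1550$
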